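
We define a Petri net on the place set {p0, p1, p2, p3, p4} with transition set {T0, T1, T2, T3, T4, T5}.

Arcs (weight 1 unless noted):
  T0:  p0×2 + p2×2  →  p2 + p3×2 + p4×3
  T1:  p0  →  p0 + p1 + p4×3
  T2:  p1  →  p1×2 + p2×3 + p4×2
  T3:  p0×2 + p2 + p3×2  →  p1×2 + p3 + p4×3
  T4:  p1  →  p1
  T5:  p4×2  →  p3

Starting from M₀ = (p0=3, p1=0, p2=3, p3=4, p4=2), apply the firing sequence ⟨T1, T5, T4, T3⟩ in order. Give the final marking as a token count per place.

(p0=1, p1=3, p2=2, p3=4, p4=6)

step 1: fire T1:  (p0=3, p1=0, p2=3, p3=4, p4=2) → (p0=3, p1=1, p2=3, p3=4, p4=5)
step 2: fire T5:  (p0=3, p1=1, p2=3, p3=4, p4=5) → (p0=3, p1=1, p2=3, p3=5, p4=3)
step 3: fire T4:  (p0=3, p1=1, p2=3, p3=5, p4=3) → (p0=3, p1=1, p2=3, p3=5, p4=3)
step 4: fire T3:  (p0=3, p1=1, p2=3, p3=5, p4=3) → (p0=1, p1=3, p2=2, p3=4, p4=6)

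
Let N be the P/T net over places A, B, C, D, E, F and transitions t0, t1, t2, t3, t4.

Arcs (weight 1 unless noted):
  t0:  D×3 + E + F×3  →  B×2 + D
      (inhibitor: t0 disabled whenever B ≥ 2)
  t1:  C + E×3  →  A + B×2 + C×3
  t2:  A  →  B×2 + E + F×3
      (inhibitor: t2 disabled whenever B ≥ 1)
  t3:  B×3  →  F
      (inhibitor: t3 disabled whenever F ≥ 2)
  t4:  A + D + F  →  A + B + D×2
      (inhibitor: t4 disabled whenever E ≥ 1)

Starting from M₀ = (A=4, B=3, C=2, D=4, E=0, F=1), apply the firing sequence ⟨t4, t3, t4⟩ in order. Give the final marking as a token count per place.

(A=4, B=2, C=2, D=6, E=0, F=0)

step 1: fire t4:  (A=4, B=3, C=2, D=4, E=0, F=1) → (A=4, B=4, C=2, D=5, E=0, F=0)
step 2: fire t3:  (A=4, B=4, C=2, D=5, E=0, F=0) → (A=4, B=1, C=2, D=5, E=0, F=1)
step 3: fire t4:  (A=4, B=1, C=2, D=5, E=0, F=1) → (A=4, B=2, C=2, D=6, E=0, F=0)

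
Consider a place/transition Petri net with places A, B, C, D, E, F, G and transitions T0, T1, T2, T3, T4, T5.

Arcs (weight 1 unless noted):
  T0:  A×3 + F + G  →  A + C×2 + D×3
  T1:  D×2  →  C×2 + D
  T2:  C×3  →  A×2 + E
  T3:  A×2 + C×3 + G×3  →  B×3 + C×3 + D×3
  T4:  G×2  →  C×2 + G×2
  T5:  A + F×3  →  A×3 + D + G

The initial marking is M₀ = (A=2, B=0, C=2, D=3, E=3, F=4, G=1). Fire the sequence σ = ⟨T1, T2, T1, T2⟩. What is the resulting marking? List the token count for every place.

step 1: fire T1:  (A=2, B=0, C=2, D=3, E=3, F=4, G=1) → (A=2, B=0, C=4, D=2, E=3, F=4, G=1)
step 2: fire T2:  (A=2, B=0, C=4, D=2, E=3, F=4, G=1) → (A=4, B=0, C=1, D=2, E=4, F=4, G=1)
step 3: fire T1:  (A=4, B=0, C=1, D=2, E=4, F=4, G=1) → (A=4, B=0, C=3, D=1, E=4, F=4, G=1)
step 4: fire T2:  (A=4, B=0, C=3, D=1, E=4, F=4, G=1) → (A=6, B=0, C=0, D=1, E=5, F=4, G=1)

(A=6, B=0, C=0, D=1, E=5, F=4, G=1)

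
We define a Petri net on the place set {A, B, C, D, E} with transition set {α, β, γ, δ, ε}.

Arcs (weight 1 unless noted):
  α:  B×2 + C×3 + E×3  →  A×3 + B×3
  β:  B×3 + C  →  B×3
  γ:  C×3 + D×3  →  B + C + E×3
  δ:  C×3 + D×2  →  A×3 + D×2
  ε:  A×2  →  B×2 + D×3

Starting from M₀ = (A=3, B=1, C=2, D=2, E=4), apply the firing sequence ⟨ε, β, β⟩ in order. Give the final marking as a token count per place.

(A=1, B=3, C=0, D=5, E=4)

step 1: fire ε:  (A=3, B=1, C=2, D=2, E=4) → (A=1, B=3, C=2, D=5, E=4)
step 2: fire β:  (A=1, B=3, C=2, D=5, E=4) → (A=1, B=3, C=1, D=5, E=4)
step 3: fire β:  (A=1, B=3, C=1, D=5, E=4) → (A=1, B=3, C=0, D=5, E=4)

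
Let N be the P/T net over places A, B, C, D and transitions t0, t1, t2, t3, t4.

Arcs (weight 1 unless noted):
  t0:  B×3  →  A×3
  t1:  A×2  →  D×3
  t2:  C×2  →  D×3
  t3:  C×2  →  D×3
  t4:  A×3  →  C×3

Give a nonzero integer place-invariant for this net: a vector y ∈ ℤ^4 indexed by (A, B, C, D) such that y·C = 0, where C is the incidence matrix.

Incidence matrix C (rows=places, cols=transitions):
       t0   t1   t2   t3   t4
    A   3   -2    0    0   -3
    B  -3    0    0    0    0
    C   0    0   -2   -2    3
    D   0    3    3    3    0

Candidate y = [3, 3, 3, 2]; check y·C column-wise:
  col t0: 3·3 + 3·-3 + 3·0 + 2·0 = 0
  col t1: 3·-2 + 3·0 + 3·0 + 2·3 = 0
  col t2: 3·0 + 3·0 + 3·-2 + 2·3 = 0
  col t3: 3·0 + 3·0 + 3·-2 + 2·3 = 0
  col t4: 3·-3 + 3·0 + 3·3 + 2·0 = 0

y = (A:3, B:3, C:3, D:2)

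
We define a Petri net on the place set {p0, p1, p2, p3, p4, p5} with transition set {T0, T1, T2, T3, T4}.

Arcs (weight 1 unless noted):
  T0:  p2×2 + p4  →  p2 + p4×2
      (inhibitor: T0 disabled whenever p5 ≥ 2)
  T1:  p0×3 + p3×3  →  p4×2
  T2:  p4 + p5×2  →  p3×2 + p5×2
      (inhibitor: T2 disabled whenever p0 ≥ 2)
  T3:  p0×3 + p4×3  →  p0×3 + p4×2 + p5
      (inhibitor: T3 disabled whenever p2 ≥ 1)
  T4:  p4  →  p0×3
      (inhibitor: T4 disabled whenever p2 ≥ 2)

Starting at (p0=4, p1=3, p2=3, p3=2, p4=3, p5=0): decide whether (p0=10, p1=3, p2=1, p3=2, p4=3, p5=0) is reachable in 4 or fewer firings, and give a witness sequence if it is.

step 1: fire T0:  (p0=4, p1=3, p2=3, p3=2, p4=3, p5=0) → (p0=4, p1=3, p2=2, p3=2, p4=4, p5=0)
step 2: fire T0:  (p0=4, p1=3, p2=2, p3=2, p4=4, p5=0) → (p0=4, p1=3, p2=1, p3=2, p4=5, p5=0)
step 3: fire T4:  (p0=4, p1=3, p2=1, p3=2, p4=5, p5=0) → (p0=7, p1=3, p2=1, p3=2, p4=4, p5=0)
step 4: fire T4:  (p0=7, p1=3, p2=1, p3=2, p4=4, p5=0) → (p0=10, p1=3, p2=1, p3=2, p4=3, p5=0)

YES — reachable via ⟨T0, T0, T4, T4⟩ (4 firings)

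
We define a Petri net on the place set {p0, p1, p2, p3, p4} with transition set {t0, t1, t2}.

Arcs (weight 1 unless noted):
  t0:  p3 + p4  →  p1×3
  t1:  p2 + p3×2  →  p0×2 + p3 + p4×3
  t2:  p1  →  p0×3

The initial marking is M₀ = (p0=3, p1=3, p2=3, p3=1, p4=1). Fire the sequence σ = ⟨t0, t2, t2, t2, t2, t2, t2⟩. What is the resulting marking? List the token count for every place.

(p0=21, p1=0, p2=3, p3=0, p4=0)

step 1: fire t0:  (p0=3, p1=3, p2=3, p3=1, p4=1) → (p0=3, p1=6, p2=3, p3=0, p4=0)
step 2: fire t2:  (p0=3, p1=6, p2=3, p3=0, p4=0) → (p0=6, p1=5, p2=3, p3=0, p4=0)
step 3: fire t2:  (p0=6, p1=5, p2=3, p3=0, p4=0) → (p0=9, p1=4, p2=3, p3=0, p4=0)
step 4: fire t2:  (p0=9, p1=4, p2=3, p3=0, p4=0) → (p0=12, p1=3, p2=3, p3=0, p4=0)
step 5: fire t2:  (p0=12, p1=3, p2=3, p3=0, p4=0) → (p0=15, p1=2, p2=3, p3=0, p4=0)
step 6: fire t2:  (p0=15, p1=2, p2=3, p3=0, p4=0) → (p0=18, p1=1, p2=3, p3=0, p4=0)
step 7: fire t2:  (p0=18, p1=1, p2=3, p3=0, p4=0) → (p0=21, p1=0, p2=3, p3=0, p4=0)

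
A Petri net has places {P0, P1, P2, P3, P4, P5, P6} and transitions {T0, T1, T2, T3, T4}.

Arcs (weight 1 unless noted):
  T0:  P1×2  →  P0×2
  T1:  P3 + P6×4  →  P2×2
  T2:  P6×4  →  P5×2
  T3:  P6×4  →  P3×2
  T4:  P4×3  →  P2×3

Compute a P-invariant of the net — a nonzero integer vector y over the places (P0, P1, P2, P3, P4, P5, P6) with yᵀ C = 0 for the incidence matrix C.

y = (P0:1, P1:1, P2:0, P3:0, P4:0, P5:0, P6:0)

Incidence matrix C (rows=places, cols=transitions):
       T0   T1   T2   T3   T4
   P0   2    0    0    0    0
   P1  -2    0    0    0    0
   P2   0    2    0    0    3
   P3   0   -1    0    2    0
   P4   0    0    0    0   -3
   P5   0    0    2    0    0
   P6   0   -4   -4   -4    0

Candidate y = [1, 1, 0, 0, 0, 0, 0]; check y·C column-wise:
  col T0: 1·2 + 1·-2 = 0
  col T1: 1·0 + 1·0 + 0·2 + 0·-1 + 0·-4 = 0
  col T2: 1·0 + 1·0 + 0·2 + 0·-4 = 0
  col T3: 1·0 + 1·0 + 0·2 + 0·-4 = 0
  col T4: 1·0 + 1·0 + 0·3 + 0·-3 = 0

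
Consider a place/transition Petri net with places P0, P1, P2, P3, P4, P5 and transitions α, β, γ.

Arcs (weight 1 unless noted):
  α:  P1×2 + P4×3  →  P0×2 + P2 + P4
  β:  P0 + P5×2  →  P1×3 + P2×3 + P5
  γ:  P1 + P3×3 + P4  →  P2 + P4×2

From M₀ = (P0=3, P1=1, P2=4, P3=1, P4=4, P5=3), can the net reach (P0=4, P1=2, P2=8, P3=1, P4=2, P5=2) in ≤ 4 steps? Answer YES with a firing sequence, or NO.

YES — reachable via ⟨β, α⟩ (2 firings)

step 1: fire β:  (P0=3, P1=1, P2=4, P3=1, P4=4, P5=3) → (P0=2, P1=4, P2=7, P3=1, P4=4, P5=2)
step 2: fire α:  (P0=2, P1=4, P2=7, P3=1, P4=4, P5=2) → (P0=4, P1=2, P2=8, P3=1, P4=2, P5=2)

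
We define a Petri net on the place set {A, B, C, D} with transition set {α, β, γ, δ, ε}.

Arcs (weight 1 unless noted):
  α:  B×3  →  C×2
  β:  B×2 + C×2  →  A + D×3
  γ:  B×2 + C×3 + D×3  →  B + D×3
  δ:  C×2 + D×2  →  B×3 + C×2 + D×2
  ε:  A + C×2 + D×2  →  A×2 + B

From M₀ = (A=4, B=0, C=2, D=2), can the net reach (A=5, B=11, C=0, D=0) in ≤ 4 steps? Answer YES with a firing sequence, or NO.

depth 0: 1 marking
depth 1: 3 markings reached so far
depth 2: 7 markings reached so far
depth 3: 12 markings reached so far
depth 4: 19 markings reached so far
target is not among the 19 markings reachable within 4 steps

NO — not reachable within 4 firings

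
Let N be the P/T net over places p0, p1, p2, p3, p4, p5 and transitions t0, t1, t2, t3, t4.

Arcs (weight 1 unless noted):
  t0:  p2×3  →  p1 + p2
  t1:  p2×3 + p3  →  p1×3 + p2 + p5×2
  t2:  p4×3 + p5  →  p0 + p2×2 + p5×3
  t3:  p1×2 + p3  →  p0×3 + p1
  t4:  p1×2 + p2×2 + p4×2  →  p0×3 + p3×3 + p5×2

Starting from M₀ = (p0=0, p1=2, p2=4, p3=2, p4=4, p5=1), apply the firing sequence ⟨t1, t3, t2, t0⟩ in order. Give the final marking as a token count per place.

(p0=4, p1=5, p2=2, p3=0, p4=1, p5=5)

step 1: fire t1:  (p0=0, p1=2, p2=4, p3=2, p4=4, p5=1) → (p0=0, p1=5, p2=2, p3=1, p4=4, p5=3)
step 2: fire t3:  (p0=0, p1=5, p2=2, p3=1, p4=4, p5=3) → (p0=3, p1=4, p2=2, p3=0, p4=4, p5=3)
step 3: fire t2:  (p0=3, p1=4, p2=2, p3=0, p4=4, p5=3) → (p0=4, p1=4, p2=4, p3=0, p4=1, p5=5)
step 4: fire t0:  (p0=4, p1=4, p2=4, p3=0, p4=1, p5=5) → (p0=4, p1=5, p2=2, p3=0, p4=1, p5=5)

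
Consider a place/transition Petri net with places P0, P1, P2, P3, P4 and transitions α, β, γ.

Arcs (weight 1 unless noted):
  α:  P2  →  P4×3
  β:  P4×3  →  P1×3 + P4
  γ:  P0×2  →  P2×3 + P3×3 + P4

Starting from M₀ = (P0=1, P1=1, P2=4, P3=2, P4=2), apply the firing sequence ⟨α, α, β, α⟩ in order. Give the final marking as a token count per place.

step 1: fire α:  (P0=1, P1=1, P2=4, P3=2, P4=2) → (P0=1, P1=1, P2=3, P3=2, P4=5)
step 2: fire α:  (P0=1, P1=1, P2=3, P3=2, P4=5) → (P0=1, P1=1, P2=2, P3=2, P4=8)
step 3: fire β:  (P0=1, P1=1, P2=2, P3=2, P4=8) → (P0=1, P1=4, P2=2, P3=2, P4=6)
step 4: fire α:  (P0=1, P1=4, P2=2, P3=2, P4=6) → (P0=1, P1=4, P2=1, P3=2, P4=9)

(P0=1, P1=4, P2=1, P3=2, P4=9)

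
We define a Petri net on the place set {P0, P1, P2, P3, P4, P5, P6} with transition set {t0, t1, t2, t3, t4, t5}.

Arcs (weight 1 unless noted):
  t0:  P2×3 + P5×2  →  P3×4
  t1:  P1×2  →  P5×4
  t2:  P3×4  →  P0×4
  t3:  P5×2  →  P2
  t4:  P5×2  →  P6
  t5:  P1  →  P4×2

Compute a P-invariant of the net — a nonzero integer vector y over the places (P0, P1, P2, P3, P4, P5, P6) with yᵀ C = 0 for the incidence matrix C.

Incidence matrix C (rows=places, cols=transitions):
       t0   t1   t2   t3   t4   t5
   P0   0    0    4    0    0    0
   P1   0   -2    0    0    0   -1
   P2  -3    0    0    1    0    0
   P3   4    0   -4    0    0    0
   P4   0    0    0    0    0    2
   P5  -2    4    0   -2   -2    0
   P6   0    0    0    0    1    0

Candidate y = [2, 2, 2, 2, 1, 1, 2]; check y·C column-wise:
  col t0: 2·0 + 2·0 + 2·-3 + 2·4 + 1·0 + 1·-2 + 2·0 = 0
  col t1: 2·0 + 2·-2 + 2·0 + 2·0 + 1·0 + 1·4 + 2·0 = 0
  col t2: 2·4 + 2·0 + 2·0 + 2·-4 + 1·0 + 1·0 + 2·0 = 0
  col t3: 2·0 + 2·0 + 2·1 + 2·0 + 1·0 + 1·-2 + 2·0 = 0
  col t4: 2·0 + 2·0 + 2·0 + 2·0 + 1·0 + 1·-2 + 2·1 = 0
  col t5: 2·0 + 2·-1 + 2·0 + 2·0 + 1·2 + 1·0 + 2·0 = 0

y = (P0:2, P1:2, P2:2, P3:2, P4:1, P5:1, P6:2)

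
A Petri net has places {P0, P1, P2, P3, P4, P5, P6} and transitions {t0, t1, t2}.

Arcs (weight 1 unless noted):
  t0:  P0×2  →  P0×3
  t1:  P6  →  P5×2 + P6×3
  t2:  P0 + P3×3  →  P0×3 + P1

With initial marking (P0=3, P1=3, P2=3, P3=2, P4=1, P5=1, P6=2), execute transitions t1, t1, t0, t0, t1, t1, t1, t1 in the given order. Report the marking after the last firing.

step 1: fire t1:  (P0=3, P1=3, P2=3, P3=2, P4=1, P5=1, P6=2) → (P0=3, P1=3, P2=3, P3=2, P4=1, P5=3, P6=4)
step 2: fire t1:  (P0=3, P1=3, P2=3, P3=2, P4=1, P5=3, P6=4) → (P0=3, P1=3, P2=3, P3=2, P4=1, P5=5, P6=6)
step 3: fire t0:  (P0=3, P1=3, P2=3, P3=2, P4=1, P5=5, P6=6) → (P0=4, P1=3, P2=3, P3=2, P4=1, P5=5, P6=6)
step 4: fire t0:  (P0=4, P1=3, P2=3, P3=2, P4=1, P5=5, P6=6) → (P0=5, P1=3, P2=3, P3=2, P4=1, P5=5, P6=6)
step 5: fire t1:  (P0=5, P1=3, P2=3, P3=2, P4=1, P5=5, P6=6) → (P0=5, P1=3, P2=3, P3=2, P4=1, P5=7, P6=8)
step 6: fire t1:  (P0=5, P1=3, P2=3, P3=2, P4=1, P5=7, P6=8) → (P0=5, P1=3, P2=3, P3=2, P4=1, P5=9, P6=10)
step 7: fire t1:  (P0=5, P1=3, P2=3, P3=2, P4=1, P5=9, P6=10) → (P0=5, P1=3, P2=3, P3=2, P4=1, P5=11, P6=12)
step 8: fire t1:  (P0=5, P1=3, P2=3, P3=2, P4=1, P5=11, P6=12) → (P0=5, P1=3, P2=3, P3=2, P4=1, P5=13, P6=14)

(P0=5, P1=3, P2=3, P3=2, P4=1, P5=13, P6=14)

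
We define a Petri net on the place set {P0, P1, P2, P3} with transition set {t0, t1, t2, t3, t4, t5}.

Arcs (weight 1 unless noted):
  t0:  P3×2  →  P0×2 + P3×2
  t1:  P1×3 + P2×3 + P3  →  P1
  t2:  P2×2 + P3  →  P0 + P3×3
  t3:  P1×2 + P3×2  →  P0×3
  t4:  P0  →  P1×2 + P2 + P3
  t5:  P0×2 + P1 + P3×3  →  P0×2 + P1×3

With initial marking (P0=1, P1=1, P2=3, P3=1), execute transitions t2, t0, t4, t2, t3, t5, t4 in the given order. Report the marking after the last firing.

step 1: fire t2:  (P0=1, P1=1, P2=3, P3=1) → (P0=2, P1=1, P2=1, P3=3)
step 2: fire t0:  (P0=2, P1=1, P2=1, P3=3) → (P0=4, P1=1, P2=1, P3=3)
step 3: fire t4:  (P0=4, P1=1, P2=1, P3=3) → (P0=3, P1=3, P2=2, P3=4)
step 4: fire t2:  (P0=3, P1=3, P2=2, P3=4) → (P0=4, P1=3, P2=0, P3=6)
step 5: fire t3:  (P0=4, P1=3, P2=0, P3=6) → (P0=7, P1=1, P2=0, P3=4)
step 6: fire t5:  (P0=7, P1=1, P2=0, P3=4) → (P0=7, P1=3, P2=0, P3=1)
step 7: fire t4:  (P0=7, P1=3, P2=0, P3=1) → (P0=6, P1=5, P2=1, P3=2)

(P0=6, P1=5, P2=1, P3=2)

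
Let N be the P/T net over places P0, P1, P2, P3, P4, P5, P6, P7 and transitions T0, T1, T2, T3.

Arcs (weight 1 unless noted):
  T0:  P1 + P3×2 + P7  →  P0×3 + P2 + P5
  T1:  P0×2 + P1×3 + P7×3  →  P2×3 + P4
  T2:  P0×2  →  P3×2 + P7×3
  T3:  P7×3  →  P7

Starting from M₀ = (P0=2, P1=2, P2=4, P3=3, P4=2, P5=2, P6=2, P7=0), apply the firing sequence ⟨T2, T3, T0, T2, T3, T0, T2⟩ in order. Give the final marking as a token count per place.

(P0=2, P1=0, P2=6, P3=5, P4=2, P5=4, P6=2, P7=3)

step 1: fire T2:  (P0=2, P1=2, P2=4, P3=3, P4=2, P5=2, P6=2, P7=0) → (P0=0, P1=2, P2=4, P3=5, P4=2, P5=2, P6=2, P7=3)
step 2: fire T3:  (P0=0, P1=2, P2=4, P3=5, P4=2, P5=2, P6=2, P7=3) → (P0=0, P1=2, P2=4, P3=5, P4=2, P5=2, P6=2, P7=1)
step 3: fire T0:  (P0=0, P1=2, P2=4, P3=5, P4=2, P5=2, P6=2, P7=1) → (P0=3, P1=1, P2=5, P3=3, P4=2, P5=3, P6=2, P7=0)
step 4: fire T2:  (P0=3, P1=1, P2=5, P3=3, P4=2, P5=3, P6=2, P7=0) → (P0=1, P1=1, P2=5, P3=5, P4=2, P5=3, P6=2, P7=3)
step 5: fire T3:  (P0=1, P1=1, P2=5, P3=5, P4=2, P5=3, P6=2, P7=3) → (P0=1, P1=1, P2=5, P3=5, P4=2, P5=3, P6=2, P7=1)
step 6: fire T0:  (P0=1, P1=1, P2=5, P3=5, P4=2, P5=3, P6=2, P7=1) → (P0=4, P1=0, P2=6, P3=3, P4=2, P5=4, P6=2, P7=0)
step 7: fire T2:  (P0=4, P1=0, P2=6, P3=3, P4=2, P5=4, P6=2, P7=0) → (P0=2, P1=0, P2=6, P3=5, P4=2, P5=4, P6=2, P7=3)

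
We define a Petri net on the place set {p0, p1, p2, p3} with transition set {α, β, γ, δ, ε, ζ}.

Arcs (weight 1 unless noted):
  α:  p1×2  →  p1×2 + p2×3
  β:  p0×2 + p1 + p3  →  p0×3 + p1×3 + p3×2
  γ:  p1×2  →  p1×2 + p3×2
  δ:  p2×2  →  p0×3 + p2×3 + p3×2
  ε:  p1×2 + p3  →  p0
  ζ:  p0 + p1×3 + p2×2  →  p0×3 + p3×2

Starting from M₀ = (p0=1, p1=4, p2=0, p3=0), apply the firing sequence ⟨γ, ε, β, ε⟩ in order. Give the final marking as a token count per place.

(p0=4, p1=2, p2=0, p3=1)

step 1: fire γ:  (p0=1, p1=4, p2=0, p3=0) → (p0=1, p1=4, p2=0, p3=2)
step 2: fire ε:  (p0=1, p1=4, p2=0, p3=2) → (p0=2, p1=2, p2=0, p3=1)
step 3: fire β:  (p0=2, p1=2, p2=0, p3=1) → (p0=3, p1=4, p2=0, p3=2)
step 4: fire ε:  (p0=3, p1=4, p2=0, p3=2) → (p0=4, p1=2, p2=0, p3=1)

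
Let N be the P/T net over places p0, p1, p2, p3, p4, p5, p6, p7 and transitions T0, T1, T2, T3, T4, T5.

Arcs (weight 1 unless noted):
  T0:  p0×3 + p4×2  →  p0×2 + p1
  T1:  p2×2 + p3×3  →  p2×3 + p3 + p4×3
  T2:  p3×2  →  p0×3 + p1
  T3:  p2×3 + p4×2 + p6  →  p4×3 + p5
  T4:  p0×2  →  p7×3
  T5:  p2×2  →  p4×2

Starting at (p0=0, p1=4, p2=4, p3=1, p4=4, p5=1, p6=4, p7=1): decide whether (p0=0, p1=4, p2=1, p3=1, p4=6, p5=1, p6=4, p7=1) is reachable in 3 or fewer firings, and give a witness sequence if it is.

depth 0: 1 marking
depth 1: 3 markings reached so far
depth 2: 4 markings reached so far
depth 3: 4 markings reached so far
(frontier empty at depth 3; search complete)
target is not among the 4 markings reachable within 3 steps

NO — not reachable within 3 firings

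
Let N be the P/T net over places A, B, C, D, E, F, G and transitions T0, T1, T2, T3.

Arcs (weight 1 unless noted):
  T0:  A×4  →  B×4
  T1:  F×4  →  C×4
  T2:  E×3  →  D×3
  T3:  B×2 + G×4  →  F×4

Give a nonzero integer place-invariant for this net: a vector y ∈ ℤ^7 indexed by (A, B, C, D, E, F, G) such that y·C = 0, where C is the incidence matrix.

y = (A:0, B:0, C:0, D:1, E:1, F:0, G:0)

Incidence matrix C (rows=places, cols=transitions):
       T0   T1   T2   T3
    A  -4    0    0    0
    B   4    0    0   -2
    C   0    4    0    0
    D   0    0    3    0
    E   0    0   -3    0
    F   0   -4    0    4
    G   0    0    0   -4

Candidate y = [0, 0, 0, 1, 1, 0, 0]; check y·C column-wise:
  col T0: 0·-4 + 0·4 + 1·0 + 1·0 = 0
  col T1: 0·4 + 1·0 + 1·0 + 0·-4 = 0
  col T2: 1·3 + 1·-3 = 0
  col T3: 0·-2 + 1·0 + 1·0 + 0·4 + 0·-4 = 0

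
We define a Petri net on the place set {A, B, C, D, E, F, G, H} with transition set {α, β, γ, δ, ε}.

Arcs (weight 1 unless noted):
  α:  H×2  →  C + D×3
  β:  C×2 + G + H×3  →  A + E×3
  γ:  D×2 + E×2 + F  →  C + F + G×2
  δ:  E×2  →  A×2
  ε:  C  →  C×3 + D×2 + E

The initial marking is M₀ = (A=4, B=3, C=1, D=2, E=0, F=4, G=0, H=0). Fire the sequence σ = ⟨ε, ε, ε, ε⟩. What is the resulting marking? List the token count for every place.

(A=4, B=3, C=9, D=10, E=4, F=4, G=0, H=0)

step 1: fire ε:  (A=4, B=3, C=1, D=2, E=0, F=4, G=0, H=0) → (A=4, B=3, C=3, D=4, E=1, F=4, G=0, H=0)
step 2: fire ε:  (A=4, B=3, C=3, D=4, E=1, F=4, G=0, H=0) → (A=4, B=3, C=5, D=6, E=2, F=4, G=0, H=0)
step 3: fire ε:  (A=4, B=3, C=5, D=6, E=2, F=4, G=0, H=0) → (A=4, B=3, C=7, D=8, E=3, F=4, G=0, H=0)
step 4: fire ε:  (A=4, B=3, C=7, D=8, E=3, F=4, G=0, H=0) → (A=4, B=3, C=9, D=10, E=4, F=4, G=0, H=0)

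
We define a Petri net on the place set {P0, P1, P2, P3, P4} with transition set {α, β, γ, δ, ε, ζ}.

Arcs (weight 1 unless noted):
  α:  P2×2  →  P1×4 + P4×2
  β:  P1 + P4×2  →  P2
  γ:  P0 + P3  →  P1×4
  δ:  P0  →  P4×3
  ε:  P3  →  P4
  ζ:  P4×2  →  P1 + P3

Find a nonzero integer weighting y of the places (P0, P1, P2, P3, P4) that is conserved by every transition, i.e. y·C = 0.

y = (P0:3, P1:1, P2:3, P3:1, P4:1)

Incidence matrix C (rows=places, cols=transitions):
        α    β    γ    δ    ε    ζ
   P0   0    0   -1   -1    0    0
   P1   4   -1    4    0    0    1
   P2  -2    1    0    0    0    0
   P3   0    0   -1    0   -1    1
   P4   2   -2    0    3    1   -2

Candidate y = [3, 1, 3, 1, 1]; check y·C column-wise:
  col α: 3·0 + 1·4 + 3·-2 + 1·0 + 1·2 = 0
  col β: 3·0 + 1·-1 + 3·1 + 1·0 + 1·-2 = 0
  col γ: 3·-1 + 1·4 + 3·0 + 1·-1 + 1·0 = 0
  col δ: 3·-1 + 1·0 + 3·0 + 1·0 + 1·3 = 0
  col ε: 3·0 + 1·0 + 3·0 + 1·-1 + 1·1 = 0
  col ζ: 3·0 + 1·1 + 3·0 + 1·1 + 1·-2 = 0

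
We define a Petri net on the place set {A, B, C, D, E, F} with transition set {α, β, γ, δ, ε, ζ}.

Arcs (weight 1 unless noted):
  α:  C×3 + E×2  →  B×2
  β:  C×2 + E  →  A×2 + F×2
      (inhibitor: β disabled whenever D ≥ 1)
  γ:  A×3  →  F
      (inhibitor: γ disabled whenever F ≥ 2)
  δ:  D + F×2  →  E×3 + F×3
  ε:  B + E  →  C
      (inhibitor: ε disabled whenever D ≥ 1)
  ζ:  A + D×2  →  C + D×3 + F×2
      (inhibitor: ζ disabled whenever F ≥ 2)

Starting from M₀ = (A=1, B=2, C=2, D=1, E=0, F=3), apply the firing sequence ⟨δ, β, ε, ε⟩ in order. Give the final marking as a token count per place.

(A=3, B=0, C=2, D=0, E=0, F=6)

step 1: fire δ:  (A=1, B=2, C=2, D=1, E=0, F=3) → (A=1, B=2, C=2, D=0, E=3, F=4)
step 2: fire β:  (A=1, B=2, C=2, D=0, E=3, F=4) → (A=3, B=2, C=0, D=0, E=2, F=6)
step 3: fire ε:  (A=3, B=2, C=0, D=0, E=2, F=6) → (A=3, B=1, C=1, D=0, E=1, F=6)
step 4: fire ε:  (A=3, B=1, C=1, D=0, E=1, F=6) → (A=3, B=0, C=2, D=0, E=0, F=6)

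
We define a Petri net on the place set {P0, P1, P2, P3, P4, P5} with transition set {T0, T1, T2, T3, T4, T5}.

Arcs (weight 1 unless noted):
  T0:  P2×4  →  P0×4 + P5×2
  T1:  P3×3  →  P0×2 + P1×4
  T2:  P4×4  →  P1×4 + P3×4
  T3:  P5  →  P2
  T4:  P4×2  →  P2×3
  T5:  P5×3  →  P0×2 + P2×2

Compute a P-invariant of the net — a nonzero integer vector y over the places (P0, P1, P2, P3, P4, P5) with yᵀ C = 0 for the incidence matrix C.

Incidence matrix C (rows=places, cols=transitions):
       T0   T1   T2   T3   T4   T5
   P0   4    2    0    0    0    2
   P1   0    4    4    0    0    0
   P2  -4    0    0    1    3    2
   P3   0   -3    4    0    0    0
   P4   0    0   -4    0   -2    0
   P5   2    0    0   -1    0   -3

Candidate y = [1, 1, 2, 2, 3, 2]; check y·C column-wise:
  col T0: 1·4 + 1·0 + 2·-4 + 2·0 + 3·0 + 2·2 = 0
  col T1: 1·2 + 1·4 + 2·0 + 2·-3 + 3·0 + 2·0 = 0
  col T2: 1·0 + 1·4 + 2·0 + 2·4 + 3·-4 + 2·0 = 0
  col T3: 1·0 + 1·0 + 2·1 + 2·0 + 3·0 + 2·-1 = 0
  col T4: 1·0 + 1·0 + 2·3 + 2·0 + 3·-2 + 2·0 = 0
  col T5: 1·2 + 1·0 + 2·2 + 2·0 + 3·0 + 2·-3 = 0

y = (P0:1, P1:1, P2:2, P3:2, P4:3, P5:2)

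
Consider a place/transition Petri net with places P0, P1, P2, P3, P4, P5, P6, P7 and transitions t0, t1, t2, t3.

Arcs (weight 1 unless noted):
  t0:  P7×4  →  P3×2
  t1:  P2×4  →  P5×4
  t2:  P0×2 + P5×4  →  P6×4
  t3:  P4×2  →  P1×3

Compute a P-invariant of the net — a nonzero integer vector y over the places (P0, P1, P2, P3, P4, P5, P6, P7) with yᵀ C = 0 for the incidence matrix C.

Incidence matrix C (rows=places, cols=transitions):
       t0   t1   t2   t3
   P0   0    0   -2    0
   P1   0    0    0    3
   P2   0   -4    0    0
   P3   2    0    0    0
   P4   0    0    0   -2
   P5   0    4   -4    0
   P6   0    0    4    0
   P7  -4    0    0    0

Candidate y = [0, 2, 0, 0, 3, 0, 0, 0]; check y·C column-wise:
  col t0: 2·0 + 0·2 + 3·0 + 0·-4 = 0
  col t1: 2·0 + 0·-4 + 3·0 + 0·4 = 0
  col t2: 0·-2 + 2·0 + 3·0 + 0·-4 + 0·4 = 0
  col t3: 2·3 + 3·-2 = 0

y = (P0:0, P1:2, P2:0, P3:0, P4:3, P5:0, P6:0, P7:0)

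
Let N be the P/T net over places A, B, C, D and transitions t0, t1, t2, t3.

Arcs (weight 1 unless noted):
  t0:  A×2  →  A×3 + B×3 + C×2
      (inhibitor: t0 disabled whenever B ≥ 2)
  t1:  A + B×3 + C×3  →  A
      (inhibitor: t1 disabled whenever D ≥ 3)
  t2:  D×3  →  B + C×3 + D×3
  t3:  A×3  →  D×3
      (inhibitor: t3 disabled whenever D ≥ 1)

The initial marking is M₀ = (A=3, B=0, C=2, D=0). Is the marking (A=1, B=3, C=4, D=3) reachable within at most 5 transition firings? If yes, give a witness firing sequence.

YES — reachable via ⟨t0, t3⟩ (2 firings)

step 1: fire t0:  (A=3, B=0, C=2, D=0) → (A=4, B=3, C=4, D=0)
step 2: fire t3:  (A=4, B=3, C=4, D=0) → (A=1, B=3, C=4, D=3)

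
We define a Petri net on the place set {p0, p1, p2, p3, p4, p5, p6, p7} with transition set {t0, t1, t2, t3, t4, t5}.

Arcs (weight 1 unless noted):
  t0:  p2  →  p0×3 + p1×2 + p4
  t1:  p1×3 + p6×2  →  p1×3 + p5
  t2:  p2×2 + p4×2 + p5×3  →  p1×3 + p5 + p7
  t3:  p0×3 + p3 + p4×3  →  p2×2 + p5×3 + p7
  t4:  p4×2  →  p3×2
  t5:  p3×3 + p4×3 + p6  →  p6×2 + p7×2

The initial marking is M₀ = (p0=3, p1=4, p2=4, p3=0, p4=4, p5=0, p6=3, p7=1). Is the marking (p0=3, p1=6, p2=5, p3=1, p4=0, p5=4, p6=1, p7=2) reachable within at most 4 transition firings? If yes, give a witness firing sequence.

step 1: fire t0:  (p0=3, p1=4, p2=4, p3=0, p4=4, p5=0, p6=3, p7=1) → (p0=6, p1=6, p2=3, p3=0, p4=5, p5=0, p6=3, p7=1)
step 2: fire t1:  (p0=6, p1=6, p2=3, p3=0, p4=5, p5=0, p6=3, p7=1) → (p0=6, p1=6, p2=3, p3=0, p4=5, p5=1, p6=1, p7=1)
step 3: fire t4:  (p0=6, p1=6, p2=3, p3=0, p4=5, p5=1, p6=1, p7=1) → (p0=6, p1=6, p2=3, p3=2, p4=3, p5=1, p6=1, p7=1)
step 4: fire t3:  (p0=6, p1=6, p2=3, p3=2, p4=3, p5=1, p6=1, p7=1) → (p0=3, p1=6, p2=5, p3=1, p4=0, p5=4, p6=1, p7=2)

YES — reachable via ⟨t0, t1, t4, t3⟩ (4 firings)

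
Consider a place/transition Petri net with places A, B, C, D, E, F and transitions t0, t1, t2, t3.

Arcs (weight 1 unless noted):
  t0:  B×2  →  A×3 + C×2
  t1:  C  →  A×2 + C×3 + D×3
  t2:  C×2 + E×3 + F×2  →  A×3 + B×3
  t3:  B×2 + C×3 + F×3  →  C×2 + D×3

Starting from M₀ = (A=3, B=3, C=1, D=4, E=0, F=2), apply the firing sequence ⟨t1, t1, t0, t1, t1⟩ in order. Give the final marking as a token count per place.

step 1: fire t1:  (A=3, B=3, C=1, D=4, E=0, F=2) → (A=5, B=3, C=3, D=7, E=0, F=2)
step 2: fire t1:  (A=5, B=3, C=3, D=7, E=0, F=2) → (A=7, B=3, C=5, D=10, E=0, F=2)
step 3: fire t0:  (A=7, B=3, C=5, D=10, E=0, F=2) → (A=10, B=1, C=7, D=10, E=0, F=2)
step 4: fire t1:  (A=10, B=1, C=7, D=10, E=0, F=2) → (A=12, B=1, C=9, D=13, E=0, F=2)
step 5: fire t1:  (A=12, B=1, C=9, D=13, E=0, F=2) → (A=14, B=1, C=11, D=16, E=0, F=2)

(A=14, B=1, C=11, D=16, E=0, F=2)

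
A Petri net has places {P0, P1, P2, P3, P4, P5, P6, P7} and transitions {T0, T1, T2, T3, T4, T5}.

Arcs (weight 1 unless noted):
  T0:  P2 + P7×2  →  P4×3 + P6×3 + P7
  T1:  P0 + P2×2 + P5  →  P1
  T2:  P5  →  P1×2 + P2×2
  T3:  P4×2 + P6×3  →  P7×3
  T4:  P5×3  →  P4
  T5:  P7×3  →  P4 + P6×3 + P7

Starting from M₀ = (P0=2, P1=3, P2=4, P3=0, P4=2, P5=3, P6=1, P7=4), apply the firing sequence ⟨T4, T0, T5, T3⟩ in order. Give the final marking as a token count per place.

(P0=2, P1=3, P2=3, P3=0, P4=5, P5=0, P6=4, P7=4)

step 1: fire T4:  (P0=2, P1=3, P2=4, P3=0, P4=2, P5=3, P6=1, P7=4) → (P0=2, P1=3, P2=4, P3=0, P4=3, P5=0, P6=1, P7=4)
step 2: fire T0:  (P0=2, P1=3, P2=4, P3=0, P4=3, P5=0, P6=1, P7=4) → (P0=2, P1=3, P2=3, P3=0, P4=6, P5=0, P6=4, P7=3)
step 3: fire T5:  (P0=2, P1=3, P2=3, P3=0, P4=6, P5=0, P6=4, P7=3) → (P0=2, P1=3, P2=3, P3=0, P4=7, P5=0, P6=7, P7=1)
step 4: fire T3:  (P0=2, P1=3, P2=3, P3=0, P4=7, P5=0, P6=7, P7=1) → (P0=2, P1=3, P2=3, P3=0, P4=5, P5=0, P6=4, P7=4)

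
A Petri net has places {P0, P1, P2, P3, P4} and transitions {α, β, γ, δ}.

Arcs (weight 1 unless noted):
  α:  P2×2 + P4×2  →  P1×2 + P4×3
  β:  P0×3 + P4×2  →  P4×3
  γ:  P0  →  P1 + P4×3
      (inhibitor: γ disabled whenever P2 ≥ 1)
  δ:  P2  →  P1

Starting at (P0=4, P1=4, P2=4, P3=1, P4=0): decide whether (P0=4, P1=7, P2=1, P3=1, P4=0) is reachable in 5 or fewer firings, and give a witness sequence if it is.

step 1: fire δ:  (P0=4, P1=4, P2=4, P3=1, P4=0) → (P0=4, P1=5, P2=3, P3=1, P4=0)
step 2: fire δ:  (P0=4, P1=5, P2=3, P3=1, P4=0) → (P0=4, P1=6, P2=2, P3=1, P4=0)
step 3: fire δ:  (P0=4, P1=6, P2=2, P3=1, P4=0) → (P0=4, P1=7, P2=1, P3=1, P4=0)

YES — reachable via ⟨δ, δ, δ⟩ (3 firings)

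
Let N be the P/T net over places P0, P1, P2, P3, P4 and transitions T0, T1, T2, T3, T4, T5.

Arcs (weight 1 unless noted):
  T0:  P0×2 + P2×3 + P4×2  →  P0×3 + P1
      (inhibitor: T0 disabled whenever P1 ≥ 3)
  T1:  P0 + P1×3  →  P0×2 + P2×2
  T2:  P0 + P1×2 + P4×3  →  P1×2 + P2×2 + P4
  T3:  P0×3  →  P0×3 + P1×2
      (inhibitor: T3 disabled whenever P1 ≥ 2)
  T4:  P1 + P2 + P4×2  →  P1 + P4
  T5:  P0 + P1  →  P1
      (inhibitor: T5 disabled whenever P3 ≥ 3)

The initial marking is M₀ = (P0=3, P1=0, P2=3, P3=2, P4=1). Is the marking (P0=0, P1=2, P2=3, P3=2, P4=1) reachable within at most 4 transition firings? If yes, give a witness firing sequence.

step 1: fire T3:  (P0=3, P1=0, P2=3, P3=2, P4=1) → (P0=3, P1=2, P2=3, P3=2, P4=1)
step 2: fire T5:  (P0=3, P1=2, P2=3, P3=2, P4=1) → (P0=2, P1=2, P2=3, P3=2, P4=1)
step 3: fire T5:  (P0=2, P1=2, P2=3, P3=2, P4=1) → (P0=1, P1=2, P2=3, P3=2, P4=1)
step 4: fire T5:  (P0=1, P1=2, P2=3, P3=2, P4=1) → (P0=0, P1=2, P2=3, P3=2, P4=1)

YES — reachable via ⟨T3, T5, T5, T5⟩ (4 firings)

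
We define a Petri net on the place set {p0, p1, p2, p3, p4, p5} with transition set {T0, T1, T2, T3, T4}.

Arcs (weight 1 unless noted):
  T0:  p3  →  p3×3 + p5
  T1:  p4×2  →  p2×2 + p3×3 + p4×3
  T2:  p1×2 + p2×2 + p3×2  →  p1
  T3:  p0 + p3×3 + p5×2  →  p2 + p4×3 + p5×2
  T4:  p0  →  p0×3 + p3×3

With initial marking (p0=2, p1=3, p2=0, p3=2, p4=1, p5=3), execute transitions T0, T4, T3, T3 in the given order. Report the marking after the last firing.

(p0=2, p1=3, p2=2, p3=1, p4=7, p5=4)

step 1: fire T0:  (p0=2, p1=3, p2=0, p3=2, p4=1, p5=3) → (p0=2, p1=3, p2=0, p3=4, p4=1, p5=4)
step 2: fire T4:  (p0=2, p1=3, p2=0, p3=4, p4=1, p5=4) → (p0=4, p1=3, p2=0, p3=7, p4=1, p5=4)
step 3: fire T3:  (p0=4, p1=3, p2=0, p3=7, p4=1, p5=4) → (p0=3, p1=3, p2=1, p3=4, p4=4, p5=4)
step 4: fire T3:  (p0=3, p1=3, p2=1, p3=4, p4=4, p5=4) → (p0=2, p1=3, p2=2, p3=1, p4=7, p5=4)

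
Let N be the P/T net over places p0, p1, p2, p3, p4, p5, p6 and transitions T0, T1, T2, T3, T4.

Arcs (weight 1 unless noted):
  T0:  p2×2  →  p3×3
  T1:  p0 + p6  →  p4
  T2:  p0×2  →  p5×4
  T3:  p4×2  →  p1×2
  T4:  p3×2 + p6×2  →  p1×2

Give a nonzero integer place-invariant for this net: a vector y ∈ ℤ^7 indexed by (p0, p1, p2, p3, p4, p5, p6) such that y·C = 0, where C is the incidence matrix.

Incidence matrix C (rows=places, cols=transitions):
       T0   T1   T2   T3   T4
   p0   0   -1   -2    0    0
   p1   0    0    0    2    2
   p2  -2    0    0    0    0
   p3   3    0    0    0   -2
   p4   0    1    0   -2    0
   p5   0    0    4    0    0
   p6   0   -1    0    0   -2

Candidate y = [2, 2, 3, 2, 2, 1, 0]; check y·C column-wise:
  col T0: 2·0 + 2·0 + 3·-2 + 2·3 + 2·0 + 1·0 = 0
  col T1: 2·-1 + 2·0 + 3·0 + 2·0 + 2·1 + 1·0 + 0·-1 = 0
  col T2: 2·-2 + 2·0 + 3·0 + 2·0 + 2·0 + 1·4 = 0
  col T3: 2·0 + 2·2 + 3·0 + 2·0 + 2·-2 + 1·0 = 0
  col T4: 2·0 + 2·2 + 3·0 + 2·-2 + 2·0 + 1·0 + 0·-2 = 0

y = (p0:2, p1:2, p2:3, p3:2, p4:2, p5:1, p6:0)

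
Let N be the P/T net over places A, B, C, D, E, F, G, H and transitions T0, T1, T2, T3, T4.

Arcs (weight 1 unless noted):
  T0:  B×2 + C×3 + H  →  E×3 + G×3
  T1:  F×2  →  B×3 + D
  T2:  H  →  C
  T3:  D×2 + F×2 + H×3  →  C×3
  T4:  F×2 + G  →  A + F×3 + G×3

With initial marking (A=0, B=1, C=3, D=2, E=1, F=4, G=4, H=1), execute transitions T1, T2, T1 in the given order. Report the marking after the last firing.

step 1: fire T1:  (A=0, B=1, C=3, D=2, E=1, F=4, G=4, H=1) → (A=0, B=4, C=3, D=3, E=1, F=2, G=4, H=1)
step 2: fire T2:  (A=0, B=4, C=3, D=3, E=1, F=2, G=4, H=1) → (A=0, B=4, C=4, D=3, E=1, F=2, G=4, H=0)
step 3: fire T1:  (A=0, B=4, C=4, D=3, E=1, F=2, G=4, H=0) → (A=0, B=7, C=4, D=4, E=1, F=0, G=4, H=0)

(A=0, B=7, C=4, D=4, E=1, F=0, G=4, H=0)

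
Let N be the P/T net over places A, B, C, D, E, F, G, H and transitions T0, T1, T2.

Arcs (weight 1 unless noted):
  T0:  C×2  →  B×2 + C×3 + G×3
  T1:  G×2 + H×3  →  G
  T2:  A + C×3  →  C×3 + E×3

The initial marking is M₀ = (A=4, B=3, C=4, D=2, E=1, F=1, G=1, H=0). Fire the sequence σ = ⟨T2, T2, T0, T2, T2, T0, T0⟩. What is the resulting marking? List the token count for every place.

step 1: fire T2:  (A=4, B=3, C=4, D=2, E=1, F=1, G=1, H=0) → (A=3, B=3, C=4, D=2, E=4, F=1, G=1, H=0)
step 2: fire T2:  (A=3, B=3, C=4, D=2, E=4, F=1, G=1, H=0) → (A=2, B=3, C=4, D=2, E=7, F=1, G=1, H=0)
step 3: fire T0:  (A=2, B=3, C=4, D=2, E=7, F=1, G=1, H=0) → (A=2, B=5, C=5, D=2, E=7, F=1, G=4, H=0)
step 4: fire T2:  (A=2, B=5, C=5, D=2, E=7, F=1, G=4, H=0) → (A=1, B=5, C=5, D=2, E=10, F=1, G=4, H=0)
step 5: fire T2:  (A=1, B=5, C=5, D=2, E=10, F=1, G=4, H=0) → (A=0, B=5, C=5, D=2, E=13, F=1, G=4, H=0)
step 6: fire T0:  (A=0, B=5, C=5, D=2, E=13, F=1, G=4, H=0) → (A=0, B=7, C=6, D=2, E=13, F=1, G=7, H=0)
step 7: fire T0:  (A=0, B=7, C=6, D=2, E=13, F=1, G=7, H=0) → (A=0, B=9, C=7, D=2, E=13, F=1, G=10, H=0)

(A=0, B=9, C=7, D=2, E=13, F=1, G=10, H=0)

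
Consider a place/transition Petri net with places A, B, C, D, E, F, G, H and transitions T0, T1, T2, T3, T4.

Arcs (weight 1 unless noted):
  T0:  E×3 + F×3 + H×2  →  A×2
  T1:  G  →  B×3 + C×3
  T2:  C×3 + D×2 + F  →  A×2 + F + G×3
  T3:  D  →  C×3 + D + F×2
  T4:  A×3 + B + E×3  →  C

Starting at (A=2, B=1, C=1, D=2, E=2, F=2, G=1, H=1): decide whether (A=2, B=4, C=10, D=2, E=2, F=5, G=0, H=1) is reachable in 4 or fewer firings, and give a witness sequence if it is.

NO — not reachable within 4 firings

depth 0: 1 marking
depth 1: 3 markings reached so far
depth 2: 7 markings reached so far
depth 3: 12 markings reached so far
depth 4: 18 markings reached so far
target is not among the 18 markings reachable within 4 steps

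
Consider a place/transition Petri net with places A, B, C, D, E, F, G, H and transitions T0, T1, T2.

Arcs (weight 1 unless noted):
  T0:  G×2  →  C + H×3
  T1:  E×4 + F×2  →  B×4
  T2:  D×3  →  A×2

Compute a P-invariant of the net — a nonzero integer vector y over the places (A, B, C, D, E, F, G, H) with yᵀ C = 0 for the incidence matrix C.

Incidence matrix C (rows=places, cols=transitions):
       T0   T1   T2
    A   0    0    2
    B   0    4    0
    C   1    0    0
    D   0    0   -3
    E   0   -4    0
    F   0   -2    0
    G  -2    0    0
    H   3    0    0

Candidate y = [3, 0, 0, 2, 0, 0, 0, 0]; check y·C column-wise:
  col T0: 3·0 + 0·1 + 2·0 + 0·-2 + 0·3 = 0
  col T1: 3·0 + 0·4 + 2·0 + 0·-4 + 0·-2 = 0
  col T2: 3·2 + 2·-3 = 0

y = (A:3, B:0, C:0, D:2, E:0, F:0, G:0, H:0)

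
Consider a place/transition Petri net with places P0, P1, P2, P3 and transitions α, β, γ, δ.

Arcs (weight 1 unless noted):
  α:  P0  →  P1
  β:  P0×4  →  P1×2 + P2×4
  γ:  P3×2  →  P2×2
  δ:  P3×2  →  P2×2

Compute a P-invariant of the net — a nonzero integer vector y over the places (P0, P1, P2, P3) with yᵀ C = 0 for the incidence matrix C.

Incidence matrix C (rows=places, cols=transitions):
        α    β    γ    δ
   P0  -1   -4    0    0
   P1   1    2    0    0
   P2   0    4    2    2
   P3   0    0   -2   -2

Candidate y = [2, 2, 1, 1]; check y·C column-wise:
  col α: 2·-1 + 2·1 + 1·0 + 1·0 = 0
  col β: 2·-4 + 2·2 + 1·4 + 1·0 = 0
  col γ: 2·0 + 2·0 + 1·2 + 1·-2 = 0
  col δ: 2·0 + 2·0 + 1·2 + 1·-2 = 0

y = (P0:2, P1:2, P2:1, P3:1)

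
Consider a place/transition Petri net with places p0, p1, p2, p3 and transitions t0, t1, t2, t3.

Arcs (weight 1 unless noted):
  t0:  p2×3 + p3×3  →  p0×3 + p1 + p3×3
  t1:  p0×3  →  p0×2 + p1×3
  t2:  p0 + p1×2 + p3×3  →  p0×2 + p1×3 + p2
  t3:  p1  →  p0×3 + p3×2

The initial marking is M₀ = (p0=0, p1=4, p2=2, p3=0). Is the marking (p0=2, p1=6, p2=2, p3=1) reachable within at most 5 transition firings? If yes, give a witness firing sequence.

NO — not reachable within 5 firings

depth 0: 1 marking
depth 1: 2 markings reached so far
depth 2: 4 markings reached so far
depth 3: 7 markings reached so far
depth 4: 12 markings reached so far
depth 5: 20 markings reached so far
target is not among the 20 markings reachable within 5 steps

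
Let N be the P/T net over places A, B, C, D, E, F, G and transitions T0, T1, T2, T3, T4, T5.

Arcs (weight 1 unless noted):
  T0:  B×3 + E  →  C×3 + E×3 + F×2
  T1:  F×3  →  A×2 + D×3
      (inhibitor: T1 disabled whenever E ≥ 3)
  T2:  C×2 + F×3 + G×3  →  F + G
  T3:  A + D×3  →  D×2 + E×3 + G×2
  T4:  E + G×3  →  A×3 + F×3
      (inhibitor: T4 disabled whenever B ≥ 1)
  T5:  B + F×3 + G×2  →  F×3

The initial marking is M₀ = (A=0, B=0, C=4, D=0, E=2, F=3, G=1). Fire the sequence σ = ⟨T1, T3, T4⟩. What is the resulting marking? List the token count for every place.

step 1: fire T1:  (A=0, B=0, C=4, D=0, E=2, F=3, G=1) → (A=2, B=0, C=4, D=3, E=2, F=0, G=1)
step 2: fire T3:  (A=2, B=0, C=4, D=3, E=2, F=0, G=1) → (A=1, B=0, C=4, D=2, E=5, F=0, G=3)
step 3: fire T4:  (A=1, B=0, C=4, D=2, E=5, F=0, G=3) → (A=4, B=0, C=4, D=2, E=4, F=3, G=0)

(A=4, B=0, C=4, D=2, E=4, F=3, G=0)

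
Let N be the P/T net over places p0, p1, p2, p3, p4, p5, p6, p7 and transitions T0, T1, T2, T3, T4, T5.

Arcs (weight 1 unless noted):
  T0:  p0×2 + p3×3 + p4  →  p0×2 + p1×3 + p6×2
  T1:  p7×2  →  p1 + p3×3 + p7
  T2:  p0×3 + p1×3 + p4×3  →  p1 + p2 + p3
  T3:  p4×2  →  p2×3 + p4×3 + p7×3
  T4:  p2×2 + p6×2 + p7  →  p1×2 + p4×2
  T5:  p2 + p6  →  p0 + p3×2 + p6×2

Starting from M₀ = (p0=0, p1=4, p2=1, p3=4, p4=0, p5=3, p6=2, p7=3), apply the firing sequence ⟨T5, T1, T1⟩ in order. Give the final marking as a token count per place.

(p0=1, p1=6, p2=0, p3=12, p4=0, p5=3, p6=3, p7=1)

step 1: fire T5:  (p0=0, p1=4, p2=1, p3=4, p4=0, p5=3, p6=2, p7=3) → (p0=1, p1=4, p2=0, p3=6, p4=0, p5=3, p6=3, p7=3)
step 2: fire T1:  (p0=1, p1=4, p2=0, p3=6, p4=0, p5=3, p6=3, p7=3) → (p0=1, p1=5, p2=0, p3=9, p4=0, p5=3, p6=3, p7=2)
step 3: fire T1:  (p0=1, p1=5, p2=0, p3=9, p4=0, p5=3, p6=3, p7=2) → (p0=1, p1=6, p2=0, p3=12, p4=0, p5=3, p6=3, p7=1)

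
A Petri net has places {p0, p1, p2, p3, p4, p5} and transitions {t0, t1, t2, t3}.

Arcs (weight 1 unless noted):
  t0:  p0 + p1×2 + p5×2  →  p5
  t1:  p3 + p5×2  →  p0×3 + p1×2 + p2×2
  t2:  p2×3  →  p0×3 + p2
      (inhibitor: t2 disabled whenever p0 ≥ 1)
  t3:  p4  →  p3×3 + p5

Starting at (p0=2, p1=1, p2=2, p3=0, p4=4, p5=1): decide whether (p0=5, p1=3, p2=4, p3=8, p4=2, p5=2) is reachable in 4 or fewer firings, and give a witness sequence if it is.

NO — not reachable within 4 firings

depth 0: 1 marking
depth 1: 2 markings reached so far
depth 2: 4 markings reached so far
depth 3: 6 markings reached so far
depth 4: 8 markings reached so far
target is not among the 8 markings reachable within 4 steps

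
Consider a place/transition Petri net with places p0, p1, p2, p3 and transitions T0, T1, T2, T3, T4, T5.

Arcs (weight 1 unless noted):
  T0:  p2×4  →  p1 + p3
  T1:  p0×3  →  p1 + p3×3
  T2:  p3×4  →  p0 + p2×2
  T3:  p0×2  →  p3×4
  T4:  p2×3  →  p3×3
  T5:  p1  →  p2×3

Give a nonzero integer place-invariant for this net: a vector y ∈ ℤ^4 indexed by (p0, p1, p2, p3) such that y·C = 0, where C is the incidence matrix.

y = (p0:2, p1:3, p2:1, p3:1)

Incidence matrix C (rows=places, cols=transitions):
       T0   T1   T2   T3   T4   T5
   p0   0   -3    1   -2    0    0
   p1   1    1    0    0    0   -1
   p2  -4    0    2    0   -3    3
   p3   1    3   -4    4    3    0

Candidate y = [2, 3, 1, 1]; check y·C column-wise:
  col T0: 2·0 + 3·1 + 1·-4 + 1·1 = 0
  col T1: 2·-3 + 3·1 + 1·0 + 1·3 = 0
  col T2: 2·1 + 3·0 + 1·2 + 1·-4 = 0
  col T3: 2·-2 + 3·0 + 1·0 + 1·4 = 0
  col T4: 2·0 + 3·0 + 1·-3 + 1·3 = 0
  col T5: 2·0 + 3·-1 + 1·3 + 1·0 = 0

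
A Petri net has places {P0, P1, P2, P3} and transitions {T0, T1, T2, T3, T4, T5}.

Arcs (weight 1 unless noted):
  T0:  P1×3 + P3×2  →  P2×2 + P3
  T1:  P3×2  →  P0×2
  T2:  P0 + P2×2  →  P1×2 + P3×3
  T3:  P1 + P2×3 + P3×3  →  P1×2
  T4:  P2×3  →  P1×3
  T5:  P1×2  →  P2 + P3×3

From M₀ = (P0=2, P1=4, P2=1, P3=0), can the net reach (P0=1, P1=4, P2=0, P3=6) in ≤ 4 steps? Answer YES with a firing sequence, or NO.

step 1: fire T5:  (P0=2, P1=4, P2=1, P3=0) → (P0=2, P1=2, P2=2, P3=3)
step 2: fire T2:  (P0=2, P1=2, P2=2, P3=3) → (P0=1, P1=4, P2=0, P3=6)

YES — reachable via ⟨T5, T2⟩ (2 firings)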